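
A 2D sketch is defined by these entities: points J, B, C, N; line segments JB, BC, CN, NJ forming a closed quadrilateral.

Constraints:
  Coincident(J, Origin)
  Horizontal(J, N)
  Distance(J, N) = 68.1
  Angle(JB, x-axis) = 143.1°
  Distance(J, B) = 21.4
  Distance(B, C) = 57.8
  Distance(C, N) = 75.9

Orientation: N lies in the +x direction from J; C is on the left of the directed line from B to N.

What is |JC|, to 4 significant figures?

60.99

Checks: J = (0.00, 0.00) ✓; |BC| = 57.80 ✓; |CN| = 75.90 ✓.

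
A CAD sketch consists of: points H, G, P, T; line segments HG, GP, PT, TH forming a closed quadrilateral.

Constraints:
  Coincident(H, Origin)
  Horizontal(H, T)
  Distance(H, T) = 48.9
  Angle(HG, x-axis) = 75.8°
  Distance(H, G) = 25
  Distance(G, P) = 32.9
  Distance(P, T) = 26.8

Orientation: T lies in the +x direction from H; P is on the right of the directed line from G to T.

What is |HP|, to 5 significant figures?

22.866

Checks: |GP| = 32.90 ✓; |PT| = 26.80 ✓.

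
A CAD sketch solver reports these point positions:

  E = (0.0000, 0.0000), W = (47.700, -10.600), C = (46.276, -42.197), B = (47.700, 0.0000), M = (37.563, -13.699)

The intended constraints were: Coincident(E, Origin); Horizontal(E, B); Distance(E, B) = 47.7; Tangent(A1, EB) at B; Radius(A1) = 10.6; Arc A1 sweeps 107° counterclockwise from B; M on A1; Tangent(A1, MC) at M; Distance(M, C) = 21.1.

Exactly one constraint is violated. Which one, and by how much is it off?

Distance(M, C) = 21.1 — off by 8.70.

E = (0.00, 0.00) ✓; E.y = 0.00, B.y = 0.00 ✓; |EB| = 47.70 ✓; ∠(WB, BE) = 90.00° ✓; |WB| = 10.60 ✓; bearing(W→M) − bearing(W→B) = 107.0° ✓; |WM| = 10.60 ✓; ∠(WM, MC) = 90.00° ✓; |MC| = 29.80 ✗.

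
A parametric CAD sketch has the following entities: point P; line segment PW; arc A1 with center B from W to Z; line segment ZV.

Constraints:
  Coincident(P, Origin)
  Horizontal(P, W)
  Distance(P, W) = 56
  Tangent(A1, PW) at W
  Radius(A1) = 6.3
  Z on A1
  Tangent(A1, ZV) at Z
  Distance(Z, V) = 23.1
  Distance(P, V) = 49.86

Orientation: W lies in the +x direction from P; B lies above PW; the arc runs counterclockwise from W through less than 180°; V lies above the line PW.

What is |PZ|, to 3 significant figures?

61.1

Checks: |BZ| = 6.300 ✓; ∠(BZ, ZV) = 90.00° ✓; |ZV| = 23.10 ✓; |PV| = 49.86 ✓.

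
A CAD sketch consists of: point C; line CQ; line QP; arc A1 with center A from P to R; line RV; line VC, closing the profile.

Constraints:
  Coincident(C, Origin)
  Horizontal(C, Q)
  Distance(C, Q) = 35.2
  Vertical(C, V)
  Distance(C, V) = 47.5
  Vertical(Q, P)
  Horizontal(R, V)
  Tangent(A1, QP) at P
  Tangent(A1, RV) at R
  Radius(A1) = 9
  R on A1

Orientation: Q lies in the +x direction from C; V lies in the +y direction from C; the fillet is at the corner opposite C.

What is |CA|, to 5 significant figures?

46.569

C is at the origin; C and Q share the same y with |CQ| = 35.2 and Q on the +x side, so Q = (35.200, 0.0000). C and V share the same x with |CV| = 47.5 and V on the +y side, so V = (0.0000, 47.500). The virtual corner opposite C is at (35.200, 47.500). Since A1 is tangent to QP there, AP ⟂ QP and tangency of A1 to RV means the radius AR is perpendicular to RV, with radius 9.0, so the center A sits 9.0 in from both sides at A = (26.200, 38.500). Then |CA| = |A − C| = 46.569.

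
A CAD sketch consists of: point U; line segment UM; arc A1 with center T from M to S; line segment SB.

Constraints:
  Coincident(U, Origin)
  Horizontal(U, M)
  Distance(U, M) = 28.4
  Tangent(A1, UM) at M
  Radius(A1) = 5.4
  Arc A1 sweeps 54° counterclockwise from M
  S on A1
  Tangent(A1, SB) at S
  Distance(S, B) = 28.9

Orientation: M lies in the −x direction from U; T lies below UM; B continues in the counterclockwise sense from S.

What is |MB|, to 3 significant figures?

33.3

U is at the origin; U and M share the same y with |UM| = 28.4 and M on the −x side, so M = (-28.4, 0.00). Tangency of A1 to UM means the radius TM is perpendicular to UM, so T = M + (0, -5.4) = (-28.4, -5.40). On A1, M sits at bearing 90° from T; a 54° counterclockwise sweep puts S at bearing 144°, so S = T + 5.4·(cos 144°, sin 144°) = (-32.8, -2.23). Since A1 is tangent to SB there, TS ⟂ SB, so SB runs along (−sin 144°, cos 144°); with |SB| = 28.9, B = (-49.8, -25.6). Then |MB| = |B − M| = 33.3.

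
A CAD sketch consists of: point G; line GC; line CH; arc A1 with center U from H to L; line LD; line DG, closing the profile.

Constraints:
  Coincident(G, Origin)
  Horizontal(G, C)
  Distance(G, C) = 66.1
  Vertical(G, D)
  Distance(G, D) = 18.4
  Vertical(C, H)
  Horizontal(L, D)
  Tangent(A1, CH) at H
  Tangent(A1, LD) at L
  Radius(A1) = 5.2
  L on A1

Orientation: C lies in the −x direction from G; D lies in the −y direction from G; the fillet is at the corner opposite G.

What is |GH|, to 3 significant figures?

67.4

G is at the origin; G and C share the same y with |GC| = 66.1 and C on the −x side, so C = (-66.1, 0.00). GD is vertical with |GD| = 18.4 and D on the −y side, so D = (0.00, -18.4). The virtual corner opposite G is at (-66.1, -18.4). Tangency of A1 to CH means the radius UH is perpendicular to CH and the tangent condition forces UL to be normal to LD, with radius 5.2, so the center U sits 5.2 in from both sides at U = (-60.9, -13.2). That places the tangent points at H = (-66.1, -13.2) on CH and L = (-60.9, -18.4) on LD. Then |GH| = |H − G| = 67.4.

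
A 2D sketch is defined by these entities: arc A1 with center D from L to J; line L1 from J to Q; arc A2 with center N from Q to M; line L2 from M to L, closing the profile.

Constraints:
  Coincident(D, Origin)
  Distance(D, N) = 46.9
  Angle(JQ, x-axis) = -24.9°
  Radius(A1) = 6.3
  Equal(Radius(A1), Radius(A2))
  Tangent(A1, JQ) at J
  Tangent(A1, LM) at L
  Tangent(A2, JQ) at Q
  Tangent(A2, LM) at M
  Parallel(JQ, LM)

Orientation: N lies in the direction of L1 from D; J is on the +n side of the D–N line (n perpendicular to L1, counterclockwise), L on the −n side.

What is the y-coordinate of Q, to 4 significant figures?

-14.03

The slot axis is L1's direction at -24.9°, so u = (cos -24.9°, sin -24.9°) = (0.9070, -0.4210) and n = (−sin -24.9°, cos -24.9°) = (0.4210, 0.9070). D is at the origin and N lies 46.9 along u from D, so N = 46.9·u = (42.54, -19.75). Tangency of A1 to both parallel lines with radius 6.3 puts J and L at D ± 6.3·n: J = (2.653, 5.714), L = (-2.653, -5.714). Equal radii place Q and M the same way about N: Q = N + 6.3·n = (45.19, -14.03), M = N − 6.3·n = (39.89, -25.46). So Q.y = -14.03.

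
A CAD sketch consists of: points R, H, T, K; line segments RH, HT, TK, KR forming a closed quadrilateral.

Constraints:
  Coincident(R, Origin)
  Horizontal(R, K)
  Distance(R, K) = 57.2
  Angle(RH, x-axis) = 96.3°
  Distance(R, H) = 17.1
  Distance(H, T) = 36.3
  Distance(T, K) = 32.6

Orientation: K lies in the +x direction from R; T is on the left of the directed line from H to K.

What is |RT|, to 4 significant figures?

40.92

Checks: |HT| = 36.30 ✓; |TK| = 32.60 ✓.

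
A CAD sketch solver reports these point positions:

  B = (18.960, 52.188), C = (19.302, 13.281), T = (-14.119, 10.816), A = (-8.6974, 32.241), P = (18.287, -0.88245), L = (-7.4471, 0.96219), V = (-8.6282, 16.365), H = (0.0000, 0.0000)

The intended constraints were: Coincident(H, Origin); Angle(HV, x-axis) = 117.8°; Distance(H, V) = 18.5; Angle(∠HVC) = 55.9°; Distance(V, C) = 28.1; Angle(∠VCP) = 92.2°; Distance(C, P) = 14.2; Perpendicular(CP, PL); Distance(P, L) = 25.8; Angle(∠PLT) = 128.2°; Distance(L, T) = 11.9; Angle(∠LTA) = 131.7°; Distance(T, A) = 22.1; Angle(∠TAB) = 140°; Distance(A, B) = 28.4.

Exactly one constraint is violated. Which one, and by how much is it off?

Distance(A, B) = 28.4 — off by 5.70.

H = (0.00, 0.00) ✓; HV at 117.8° ✓; |HV| = 18.50 ✓; ∠HVC = 55.90° ✓; |VC| = 28.10 ✓; ∠VCP = 92.20° ✓; |CP| = 14.20 ✓; ∠(CP, PL) = 90.00° ✓; |PL| = 25.80 ✓; ∠PLT = 128.2° ✓; |LT| = 11.90 ✓; ∠LTA = 131.7° ✓; |TA| = 22.10 ✓; ∠TAB = 140.0° ✓; |AB| = 34.10 ✗.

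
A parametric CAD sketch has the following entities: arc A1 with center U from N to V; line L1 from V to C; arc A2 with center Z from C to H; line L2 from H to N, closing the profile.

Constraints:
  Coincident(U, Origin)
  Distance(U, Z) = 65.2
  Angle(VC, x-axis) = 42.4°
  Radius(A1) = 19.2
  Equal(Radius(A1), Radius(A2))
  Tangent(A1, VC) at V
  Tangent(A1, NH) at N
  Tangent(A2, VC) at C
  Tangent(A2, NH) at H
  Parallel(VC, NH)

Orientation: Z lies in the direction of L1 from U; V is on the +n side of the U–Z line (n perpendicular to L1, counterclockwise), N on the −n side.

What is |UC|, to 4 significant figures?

67.97

Tangency of A1 to both parallel lines with radius 19.2 puts V and N at U ± 19.2·n: V = (-12.95, 14.18), N = (12.95, -14.18). Equal radii place C and H the same way about Z: C = Z + 19.2·n = (35.20, 58.14), H = Z − 19.2·n = (61.09, 29.79). Then |UC| = |C − U| = 67.97.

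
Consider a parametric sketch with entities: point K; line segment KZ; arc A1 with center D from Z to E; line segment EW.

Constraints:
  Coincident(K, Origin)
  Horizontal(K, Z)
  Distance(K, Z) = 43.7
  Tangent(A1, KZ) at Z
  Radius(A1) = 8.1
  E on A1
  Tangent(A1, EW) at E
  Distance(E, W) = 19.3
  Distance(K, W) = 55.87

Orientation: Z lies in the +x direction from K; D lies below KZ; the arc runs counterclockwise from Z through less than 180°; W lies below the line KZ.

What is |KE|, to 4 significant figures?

39.15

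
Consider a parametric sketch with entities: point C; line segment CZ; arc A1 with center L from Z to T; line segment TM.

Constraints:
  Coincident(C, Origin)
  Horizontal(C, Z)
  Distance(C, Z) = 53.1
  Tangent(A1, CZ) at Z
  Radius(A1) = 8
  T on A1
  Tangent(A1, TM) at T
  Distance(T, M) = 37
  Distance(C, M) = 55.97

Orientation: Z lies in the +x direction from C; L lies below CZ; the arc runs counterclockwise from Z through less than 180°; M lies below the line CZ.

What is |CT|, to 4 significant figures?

45.73

Checks: ∠(LZ, ZC) = 90.00° ✓; |LT| = 8.000 ✓; ∠(LT, TM) = 90.00° ✓; |TM| = 37.00 ✓; |CM| = 55.97 ✓.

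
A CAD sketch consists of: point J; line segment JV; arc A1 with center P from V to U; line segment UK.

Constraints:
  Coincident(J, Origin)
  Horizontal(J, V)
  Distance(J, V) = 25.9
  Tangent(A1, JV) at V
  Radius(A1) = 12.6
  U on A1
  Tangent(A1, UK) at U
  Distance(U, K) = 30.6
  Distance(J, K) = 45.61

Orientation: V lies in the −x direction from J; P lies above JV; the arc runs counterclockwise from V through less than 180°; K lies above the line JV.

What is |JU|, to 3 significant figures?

18.5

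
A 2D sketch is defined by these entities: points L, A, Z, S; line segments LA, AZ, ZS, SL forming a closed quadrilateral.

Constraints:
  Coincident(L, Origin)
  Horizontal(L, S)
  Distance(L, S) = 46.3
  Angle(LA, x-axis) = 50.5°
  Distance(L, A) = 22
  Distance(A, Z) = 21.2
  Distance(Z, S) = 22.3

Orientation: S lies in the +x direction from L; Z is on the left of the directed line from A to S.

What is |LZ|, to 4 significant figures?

40.01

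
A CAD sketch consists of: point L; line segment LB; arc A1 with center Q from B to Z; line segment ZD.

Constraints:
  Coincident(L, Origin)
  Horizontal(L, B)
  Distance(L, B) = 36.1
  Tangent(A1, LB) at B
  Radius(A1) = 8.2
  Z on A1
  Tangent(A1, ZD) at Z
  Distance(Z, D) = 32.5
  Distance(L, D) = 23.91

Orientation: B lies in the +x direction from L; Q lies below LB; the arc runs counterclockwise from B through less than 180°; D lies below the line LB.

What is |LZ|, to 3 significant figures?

30.8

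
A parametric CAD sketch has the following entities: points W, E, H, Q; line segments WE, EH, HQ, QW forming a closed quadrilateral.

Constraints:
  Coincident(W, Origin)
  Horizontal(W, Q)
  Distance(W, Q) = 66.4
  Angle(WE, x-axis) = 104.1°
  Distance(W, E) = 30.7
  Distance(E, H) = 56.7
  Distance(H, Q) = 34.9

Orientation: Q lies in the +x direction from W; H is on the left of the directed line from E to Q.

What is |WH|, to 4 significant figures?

57.84

Checks: W.y = 0.00, Q.y = 0.00 ✓; |EH| = 56.70 ✓; |HQ| = 34.90 ✓.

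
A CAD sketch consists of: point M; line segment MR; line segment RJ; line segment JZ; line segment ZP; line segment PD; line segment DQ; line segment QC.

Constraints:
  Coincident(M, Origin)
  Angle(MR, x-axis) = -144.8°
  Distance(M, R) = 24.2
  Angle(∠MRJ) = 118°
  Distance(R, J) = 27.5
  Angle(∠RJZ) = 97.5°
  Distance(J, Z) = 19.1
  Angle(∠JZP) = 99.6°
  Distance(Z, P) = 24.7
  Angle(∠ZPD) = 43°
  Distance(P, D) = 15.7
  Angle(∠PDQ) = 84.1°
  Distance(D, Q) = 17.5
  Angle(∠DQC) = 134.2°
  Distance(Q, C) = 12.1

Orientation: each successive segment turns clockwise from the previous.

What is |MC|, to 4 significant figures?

43.65

∠PDQ = 84.1° gives DQ at 117.4° from the x-axis; with |DQ| = 17.5, Q = (-34.84, 19.23). ∠DQC = 134.2° gives QC at 71.60° from the x-axis; with |QC| = 12.1, C = (-31.02, 30.71). Then |MC| = |C − M| = 43.65.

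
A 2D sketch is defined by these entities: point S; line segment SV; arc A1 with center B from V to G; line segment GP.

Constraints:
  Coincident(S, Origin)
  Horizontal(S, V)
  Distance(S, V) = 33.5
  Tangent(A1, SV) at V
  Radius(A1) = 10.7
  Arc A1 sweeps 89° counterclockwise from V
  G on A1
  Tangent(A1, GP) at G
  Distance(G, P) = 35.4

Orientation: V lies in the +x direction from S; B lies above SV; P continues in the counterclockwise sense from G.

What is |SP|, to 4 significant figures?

64.16

S is at the origin; SV is horizontal with |SV| = 33.5 and V on the +x side, so V = (33.50, 0.000). Tangency of A1 to SV means the radius BV is perpendicular to SV, so B = V + (0, 10.7) = (33.50, 10.70). On A1, V sits at bearing -90° from B; an 89° counterclockwise sweep puts G at bearing -1°, so G = B + 10.7·(cos -1°, sin -1°) = (44.20, 10.51). Since A1 is tangent to GP there, BG ⟂ GP, so GP runs along (−sin -1°, cos -1°); with |GP| = 35.4, P = (44.82, 45.91). Then |SP| = |P − S| = 64.16.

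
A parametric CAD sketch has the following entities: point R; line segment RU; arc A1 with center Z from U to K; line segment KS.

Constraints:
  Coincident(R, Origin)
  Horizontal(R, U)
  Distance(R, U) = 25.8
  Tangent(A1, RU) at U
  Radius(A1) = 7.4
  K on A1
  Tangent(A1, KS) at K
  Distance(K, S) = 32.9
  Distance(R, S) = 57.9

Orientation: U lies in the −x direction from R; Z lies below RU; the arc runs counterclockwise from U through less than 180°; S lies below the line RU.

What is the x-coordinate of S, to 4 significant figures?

-47.32

R is at the origin; RU is horizontal with |RU| = 25.8 and U on the −x side, so U = (-25.80, 0.000). The tangent condition forces ZU to be normal to RU, so Z = U + (0, -7.4) = (-25.80, -7.400). Since ZK ⟂ KS (tangency), |ZS| = √(7.4² + 32.9²) = 33.72 regardless of where K sits on A1. So S lies on both circle(R, 57.9) and circle(Z, 33.72); the below-RU intersection is S = (-47.32, -33.36). K is the foot of the tangent from S: K = (-32.39, -4.042).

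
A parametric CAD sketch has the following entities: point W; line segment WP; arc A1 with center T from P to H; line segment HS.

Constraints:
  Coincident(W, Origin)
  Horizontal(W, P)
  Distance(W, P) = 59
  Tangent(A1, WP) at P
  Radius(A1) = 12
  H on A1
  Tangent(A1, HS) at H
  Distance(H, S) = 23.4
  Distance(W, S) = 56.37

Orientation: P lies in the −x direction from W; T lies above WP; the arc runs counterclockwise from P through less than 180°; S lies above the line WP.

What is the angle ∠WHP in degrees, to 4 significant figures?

124.7°

Checks: W.y = 0.00, P.y = 0.00 ✓; |TH| = 12.00 ✓; ∠(TH, HS) = 90.00° ✓; |HS| = 23.40 ✓; |WS| = 56.37 ✓.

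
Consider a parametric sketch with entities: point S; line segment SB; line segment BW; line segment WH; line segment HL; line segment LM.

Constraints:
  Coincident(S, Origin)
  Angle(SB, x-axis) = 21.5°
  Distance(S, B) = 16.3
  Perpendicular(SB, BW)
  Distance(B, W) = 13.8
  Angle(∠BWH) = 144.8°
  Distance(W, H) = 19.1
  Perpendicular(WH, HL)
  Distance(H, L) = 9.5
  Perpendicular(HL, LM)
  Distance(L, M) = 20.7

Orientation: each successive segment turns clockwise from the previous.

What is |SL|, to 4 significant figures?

24.06

S is at the origin; SB runs at 21.5° with length 16.3, so B = (15.17, 5.974). SB ⟂ BW, so BW runs at -68.50°; with |BW| = 13.8, W = (20.22, -6.866). ∠BWH = 144.8° gives WH at -103.7° from the x-axis; with |WH| = 19.1, H = (15.70, -25.42). WH ⟂ HL, so HL runs at 166.3°; with |HL| = 9.5, L = (6.470, -23.17). Then |SL| = |L − S| = 24.06.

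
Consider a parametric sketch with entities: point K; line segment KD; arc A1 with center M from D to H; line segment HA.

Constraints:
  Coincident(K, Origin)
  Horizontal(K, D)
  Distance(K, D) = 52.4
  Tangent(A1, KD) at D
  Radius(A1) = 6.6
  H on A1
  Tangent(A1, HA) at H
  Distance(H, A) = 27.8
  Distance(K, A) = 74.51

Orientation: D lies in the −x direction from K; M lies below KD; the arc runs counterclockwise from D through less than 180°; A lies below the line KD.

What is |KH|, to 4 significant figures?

58.78

Checks: K.y = 0.00, D.y = 0.00 ✓; ∠(MD, DK) = 90.00° ✓; |MD| = 6.600 ✓; |MH| = 6.600 ✓; ∠(MH, HA) = 90.00° ✓; |HA| = 27.80 ✓; |KA| = 74.51 ✓.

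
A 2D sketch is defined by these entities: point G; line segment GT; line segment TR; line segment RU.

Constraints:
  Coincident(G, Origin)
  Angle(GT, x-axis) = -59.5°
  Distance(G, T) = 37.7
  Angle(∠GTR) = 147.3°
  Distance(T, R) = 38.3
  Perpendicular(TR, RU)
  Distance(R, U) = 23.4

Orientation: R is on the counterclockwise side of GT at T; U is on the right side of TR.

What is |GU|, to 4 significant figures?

82.58

G is at the origin; GT runs at -59.5° with length 37.7, so T = 37.7·(cos -59.5°, sin -59.5°) = (19.13, -32.48). ∠GTR = 147.3°, so TR runs at -59.5° + (180° − 147.3°) = -26.80° from the x-axis; with |TR| = 38.3, R = T + 38.3·(cos -26.80°, sin -26.80°) = (53.32, -49.75). The perpendicularity gives RU at right angles to TR; with |RU| = 23.4 on the right of TR, U = R + 23.4·(-0.4509, -0.8926) = (42.77, -70.64). Then |GU| = |U − G| = 82.58.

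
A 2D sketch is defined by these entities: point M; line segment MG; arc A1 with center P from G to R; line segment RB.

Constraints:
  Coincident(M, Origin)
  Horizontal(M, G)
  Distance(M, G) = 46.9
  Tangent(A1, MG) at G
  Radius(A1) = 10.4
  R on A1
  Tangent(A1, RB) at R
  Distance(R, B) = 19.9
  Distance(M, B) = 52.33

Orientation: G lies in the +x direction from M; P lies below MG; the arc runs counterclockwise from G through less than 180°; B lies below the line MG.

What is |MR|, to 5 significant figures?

38.924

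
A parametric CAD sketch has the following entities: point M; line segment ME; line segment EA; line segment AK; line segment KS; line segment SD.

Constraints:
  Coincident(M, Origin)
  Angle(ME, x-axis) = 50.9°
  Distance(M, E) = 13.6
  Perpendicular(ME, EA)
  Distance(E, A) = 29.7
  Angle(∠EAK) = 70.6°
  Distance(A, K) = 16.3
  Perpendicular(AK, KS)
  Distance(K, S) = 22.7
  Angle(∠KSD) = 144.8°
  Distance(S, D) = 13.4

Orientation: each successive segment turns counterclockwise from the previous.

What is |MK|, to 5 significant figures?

24.351

M is at the origin; ME runs at 50.9° with length 13.6, so E = (8.5772, 10.554). ME is perpendicular to EA, so EA runs at 140.90°; with |EA| = 29.7, A = (-14.471, 29.285). ∠EAK = 70.6° gives AK at -109.70° from the x-axis; with |AK| = 16.3, K = (-19.966, 13.939). Then |MK| = |K − M| = 24.351.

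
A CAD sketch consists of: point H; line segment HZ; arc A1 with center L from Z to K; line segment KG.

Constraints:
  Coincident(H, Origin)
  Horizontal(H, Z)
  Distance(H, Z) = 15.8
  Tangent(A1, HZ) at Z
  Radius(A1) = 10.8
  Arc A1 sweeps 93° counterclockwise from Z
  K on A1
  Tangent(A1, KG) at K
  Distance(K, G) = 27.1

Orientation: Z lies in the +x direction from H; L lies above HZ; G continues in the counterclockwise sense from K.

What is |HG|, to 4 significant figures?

45.94

H is at the origin; H and Z share the same y with |HZ| = 15.8 and Z on the +x side, so Z = (15.80, 0.000). Tangency of A1 to HZ means the radius LZ is perpendicular to HZ, so L = Z + (0, 10.8) = (15.80, 10.80). On A1, Z sits at bearing -90° from L; a 93° counterclockwise sweep puts K at bearing 3°, so K = L + 10.8·(cos 3°, sin 3°) = (26.59, 11.37). The tangent condition forces LK to be normal to KG, so KG runs along (−sin 3°, cos 3°); with |KG| = 27.1, G = (25.17, 38.43). Then |HG| = |G − H| = 45.94.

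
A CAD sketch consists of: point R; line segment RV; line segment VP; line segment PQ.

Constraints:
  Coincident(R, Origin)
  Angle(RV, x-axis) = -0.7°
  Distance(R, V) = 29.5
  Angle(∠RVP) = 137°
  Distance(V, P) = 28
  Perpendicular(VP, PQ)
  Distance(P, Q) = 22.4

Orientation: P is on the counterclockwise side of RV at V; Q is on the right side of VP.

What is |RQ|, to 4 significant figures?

65.31

R is at the origin; RV runs at -0.7° with length 29.5, so V = 29.5·(cos -0.7°, sin -0.7°) = (29.50, -0.3604). ∠RVP = 137.0°, so VP runs at -0.7° + (180° − 137.0°) = 42.30° from the x-axis; with |VP| = 28.0, P = V + 28.0·(cos 42.30°, sin 42.30°) = (50.21, 18.48). VP ⟂ PQ; with |PQ| = 22.4 on the right of VP, Q = P + 22.4·(0.6730, -0.7396) = (65.28, 1.916). Then |RQ| = |Q − R| = 65.31.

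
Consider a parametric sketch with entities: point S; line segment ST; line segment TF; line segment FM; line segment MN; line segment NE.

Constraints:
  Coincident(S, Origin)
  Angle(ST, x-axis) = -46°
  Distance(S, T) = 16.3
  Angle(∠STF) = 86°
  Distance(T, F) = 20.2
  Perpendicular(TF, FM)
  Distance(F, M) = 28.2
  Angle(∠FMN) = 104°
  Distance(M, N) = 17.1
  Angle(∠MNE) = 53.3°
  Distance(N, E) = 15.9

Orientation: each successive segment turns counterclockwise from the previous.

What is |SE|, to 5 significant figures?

8.7213

S is at the origin; ST runs at -46.0° with length 16.3, so T = (11.323, -11.725). ∠STF = 86.0° gives TF at 48.000° from the x-axis; with |TF| = 20.2, F = (24.839, 3.2863). TF is perpendicular to FM, so FM runs at 138.00°; with |FM| = 28.2, M = (3.8827, 22.156). ∠FMN = 104.0° gives MN at -146.00° from the x-axis; with |MN| = 17.1, N = (-10.294, 12.594). ∠MNE = 53.3° gives NE at -19.300° from the x-axis; with |NE| = 15.9, E = (4.7126, 7.3384). Then |SE| = |E − S| = 8.7213.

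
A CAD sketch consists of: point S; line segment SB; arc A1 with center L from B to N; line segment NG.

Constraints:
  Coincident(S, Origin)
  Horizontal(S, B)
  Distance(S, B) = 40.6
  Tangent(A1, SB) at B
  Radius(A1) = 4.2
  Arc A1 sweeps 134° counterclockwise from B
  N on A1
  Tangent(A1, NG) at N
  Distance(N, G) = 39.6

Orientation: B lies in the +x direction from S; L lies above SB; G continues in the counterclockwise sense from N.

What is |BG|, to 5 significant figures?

43.211

On A1, B sits at bearing -90° from L; a 134° counterclockwise sweep puts N at bearing 44°, so N = L + 4.2·(cos 44°, sin 44°) = (43.621, 7.1176). A1 meets NG tangentially, so LN is at right angles to NG, so NG runs along (−sin 44°, cos 44°); with |NG| = 39.6, G = (16.113, 35.603). Then |BG| = |G − B| = 43.211.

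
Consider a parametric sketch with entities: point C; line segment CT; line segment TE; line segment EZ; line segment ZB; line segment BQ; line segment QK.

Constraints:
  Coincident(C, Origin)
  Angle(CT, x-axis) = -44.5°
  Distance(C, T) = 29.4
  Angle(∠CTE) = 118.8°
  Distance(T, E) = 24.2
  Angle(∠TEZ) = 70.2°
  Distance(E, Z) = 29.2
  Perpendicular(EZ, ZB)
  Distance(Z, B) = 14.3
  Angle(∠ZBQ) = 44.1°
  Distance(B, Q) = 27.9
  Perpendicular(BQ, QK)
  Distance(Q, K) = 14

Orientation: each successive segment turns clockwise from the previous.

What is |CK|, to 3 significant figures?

46.2

C is at the origin; CT runs at -44.5° with length 29.4, so T = (21.0, -20.6). ∠CTE = 118.8° gives TE at -106° from the x-axis; with |TE| = 24.2, E = (14.4, -43.9). ∠TEZ = 70.2° gives EZ at 144° from the x-axis; with |EZ| = 29.2, Z = (-9.35, -26.9). EZ ⟂ ZB, so ZB runs at 54.5°; with |ZB| = 14.3, B = (-1.05, -15.3). ∠ZBQ = 44.1° gives BQ at -81.4° from the x-axis; with |BQ| = 27.9, Q = (3.12, -42.9). BQ is perpendicular to QK, so QK runs at -171°; with |QK| = 14.0, K = (-10.7, -45.0). Then |CK| = |K − C| = 46.2.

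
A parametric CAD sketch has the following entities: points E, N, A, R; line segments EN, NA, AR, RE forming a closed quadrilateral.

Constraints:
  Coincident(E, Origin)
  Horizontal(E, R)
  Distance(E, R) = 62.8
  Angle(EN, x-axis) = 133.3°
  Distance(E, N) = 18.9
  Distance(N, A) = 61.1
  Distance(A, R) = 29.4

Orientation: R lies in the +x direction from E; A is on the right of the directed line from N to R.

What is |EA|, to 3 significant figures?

43.2

E is at the origin; ER is horizontal with |ER| = 62.8 and R in +x, so R = (62.8, 0). EN runs at 133.3° with |EN| = 18.9, so N = (-13.0, 13.8). A is determined by |NA| = 61.1 and |AR| = 29.4 together: it lies at the intersection of circle(N, 61.1) and circle(R, 29.4). With |NR| = 77.0, the foot of the radical line on NR is 57.1 from N and the perpendicular offset is √(61.1² − 57.1²) = 21.7. Taking the right-of-NR solution: A = (39.4, -17.8).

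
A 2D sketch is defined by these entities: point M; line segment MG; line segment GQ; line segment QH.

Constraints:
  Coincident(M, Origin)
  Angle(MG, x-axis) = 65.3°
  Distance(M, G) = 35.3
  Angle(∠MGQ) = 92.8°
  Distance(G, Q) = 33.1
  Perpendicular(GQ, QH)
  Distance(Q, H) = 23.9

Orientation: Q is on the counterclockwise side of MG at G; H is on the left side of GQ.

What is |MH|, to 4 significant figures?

36.63

M is at the origin; MG runs at 65.3° with length 35.3, so G = 35.3·(cos 65.3°, sin 65.3°) = (14.75, 32.07). ∠MGQ = 92.8°, so GQ runs at 65.3° + (180° − 92.8°) = 152.5° from the x-axis; with |GQ| = 33.1, Q = G + 33.1·(cos 152.5°, sin 152.5°) = (-14.61, 47.35). GQ is perpendicular to QH; with |QH| = 23.9 on the left of GQ, H = Q + 23.9·(-0.4617, -0.8870) = (-25.65, 26.15). Then |MH| = |H − M| = 36.63.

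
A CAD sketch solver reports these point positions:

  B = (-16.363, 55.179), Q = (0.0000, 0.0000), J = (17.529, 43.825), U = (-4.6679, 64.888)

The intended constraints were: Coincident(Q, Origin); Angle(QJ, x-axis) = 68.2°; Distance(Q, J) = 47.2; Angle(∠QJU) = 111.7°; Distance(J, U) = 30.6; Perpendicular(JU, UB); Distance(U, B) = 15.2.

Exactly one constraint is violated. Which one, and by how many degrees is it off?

Perpendicular(JU, UB) — off by 6.80°.

Q = (0.00, 0.00) ✓; QJ at 68.20° ✓; |QJ| = 47.20 ✓; ∠QJU = 111.7° ✓; |JU| = 30.60 ✓; ∠(JU, UB) = 83.20° ✗; |UB| = 15.20 ✓.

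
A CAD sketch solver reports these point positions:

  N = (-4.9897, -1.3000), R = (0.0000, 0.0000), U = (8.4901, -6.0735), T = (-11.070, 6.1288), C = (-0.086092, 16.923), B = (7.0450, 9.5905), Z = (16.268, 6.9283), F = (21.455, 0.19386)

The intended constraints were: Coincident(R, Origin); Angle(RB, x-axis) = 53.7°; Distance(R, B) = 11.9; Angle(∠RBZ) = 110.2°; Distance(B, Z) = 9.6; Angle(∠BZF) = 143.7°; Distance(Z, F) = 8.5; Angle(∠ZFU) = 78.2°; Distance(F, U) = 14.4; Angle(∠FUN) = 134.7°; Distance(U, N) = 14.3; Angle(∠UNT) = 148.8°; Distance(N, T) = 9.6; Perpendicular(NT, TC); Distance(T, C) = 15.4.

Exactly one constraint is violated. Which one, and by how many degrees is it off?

Perpendicular(NT, TC) — off by 5.20°.

R = (0.00, 0.00) ✓; RB at 53.70° ✓; |RB| = 11.90 ✓; ∠RBZ = 110.2° ✓; |BZ| = 9.600 ✓; ∠BZF = 143.7° ✓; |ZF| = 8.500 ✓; ∠ZFU = 78.20° ✓; |FU| = 14.40 ✓; ∠FUN = 134.7° ✓; |UN| = 14.30 ✓; ∠UNT = 148.8° ✓; |NT| = 9.600 ✓; ∠(NT, TC) = 84.80° ✗; |TC| = 15.40 ✓.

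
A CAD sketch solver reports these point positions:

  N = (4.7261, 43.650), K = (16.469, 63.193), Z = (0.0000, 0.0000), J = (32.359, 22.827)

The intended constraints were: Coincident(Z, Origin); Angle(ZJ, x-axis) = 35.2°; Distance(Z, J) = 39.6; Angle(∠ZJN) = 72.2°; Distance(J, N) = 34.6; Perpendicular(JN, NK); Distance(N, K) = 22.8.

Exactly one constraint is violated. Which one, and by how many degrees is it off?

Perpendicular(JN, NK) — off by 6.00°.

Z = (0.00, 0.00) ✓; ZJ at 35.20° ✓; |ZJ| = 39.60 ✓; ∠ZJN = 72.20° ✓; |JN| = 34.60 ✓; ∠(JN, NK) = 84.00° ✗; |NK| = 22.80 ✓.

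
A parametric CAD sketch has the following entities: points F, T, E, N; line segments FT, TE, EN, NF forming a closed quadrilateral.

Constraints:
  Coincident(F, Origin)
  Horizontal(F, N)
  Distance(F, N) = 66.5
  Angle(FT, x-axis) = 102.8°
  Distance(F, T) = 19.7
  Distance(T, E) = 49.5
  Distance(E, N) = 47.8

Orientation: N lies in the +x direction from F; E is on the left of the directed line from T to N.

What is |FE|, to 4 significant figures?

57.01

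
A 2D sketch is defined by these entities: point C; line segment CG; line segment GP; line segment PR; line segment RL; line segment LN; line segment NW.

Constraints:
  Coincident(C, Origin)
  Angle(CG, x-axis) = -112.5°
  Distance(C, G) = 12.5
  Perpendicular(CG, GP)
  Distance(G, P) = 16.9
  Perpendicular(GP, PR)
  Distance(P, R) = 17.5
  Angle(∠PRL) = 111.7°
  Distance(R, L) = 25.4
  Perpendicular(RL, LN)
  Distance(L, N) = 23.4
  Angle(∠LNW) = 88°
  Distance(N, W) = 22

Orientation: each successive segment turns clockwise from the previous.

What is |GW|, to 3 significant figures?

5.82

RL is perpendicular to LN, so LN runs at -90.8°; with |LN| = 23.4, N = (11.4, -12.7). ∠LNW = 88.0° gives NW at 177° from the x-axis; with |NW| = 22.0, W = (-10.6, -11.6). Then |GW| = |W − G| = 5.82.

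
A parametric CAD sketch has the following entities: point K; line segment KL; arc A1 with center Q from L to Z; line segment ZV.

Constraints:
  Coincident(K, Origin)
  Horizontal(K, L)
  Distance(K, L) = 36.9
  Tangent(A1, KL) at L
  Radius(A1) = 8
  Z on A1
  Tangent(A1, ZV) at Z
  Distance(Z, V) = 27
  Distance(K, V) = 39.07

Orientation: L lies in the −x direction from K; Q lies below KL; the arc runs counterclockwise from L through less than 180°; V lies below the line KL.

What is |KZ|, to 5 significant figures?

44.513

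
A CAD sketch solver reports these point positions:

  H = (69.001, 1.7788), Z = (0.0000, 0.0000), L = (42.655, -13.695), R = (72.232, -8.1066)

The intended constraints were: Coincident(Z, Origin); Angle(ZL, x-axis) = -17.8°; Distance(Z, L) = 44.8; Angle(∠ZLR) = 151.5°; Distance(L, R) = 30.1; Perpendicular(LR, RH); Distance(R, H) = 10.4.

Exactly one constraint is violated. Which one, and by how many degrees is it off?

Perpendicular(LR, RH) — off by 7.40°.

Z = (0.00, 0.00) ✓; ZL at -17.80° ✓; |ZL| = 44.80 ✓; ∠ZLR = 151.5° ✓; |LR| = 30.10 ✓; ∠(LR, RH) = 97.40° ✗; |RH| = 10.40 ✓.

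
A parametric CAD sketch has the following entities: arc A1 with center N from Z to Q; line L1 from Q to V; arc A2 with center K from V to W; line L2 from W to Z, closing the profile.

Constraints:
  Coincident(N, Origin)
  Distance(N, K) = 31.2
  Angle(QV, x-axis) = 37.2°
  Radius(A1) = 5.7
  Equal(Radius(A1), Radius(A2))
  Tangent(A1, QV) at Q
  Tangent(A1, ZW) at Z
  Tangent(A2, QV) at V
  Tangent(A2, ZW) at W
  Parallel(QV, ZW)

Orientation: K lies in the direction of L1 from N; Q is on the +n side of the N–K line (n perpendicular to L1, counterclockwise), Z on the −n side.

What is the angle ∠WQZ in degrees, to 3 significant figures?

69.9°

Tangency of A1 to both parallel lines with radius 5.7 puts Q and Z at N ± 5.7·n: Q = (-3.45, 4.54), Z = (3.45, -4.54). Equal radii place V and W the same way about K: V = K + 5.7·n = (21.4, 23.4), W = K − 5.7·n = (28.3, 14.3). Then cos ∠WQZ = QW·QZ / (|QW||QZ|), giving 69.9°.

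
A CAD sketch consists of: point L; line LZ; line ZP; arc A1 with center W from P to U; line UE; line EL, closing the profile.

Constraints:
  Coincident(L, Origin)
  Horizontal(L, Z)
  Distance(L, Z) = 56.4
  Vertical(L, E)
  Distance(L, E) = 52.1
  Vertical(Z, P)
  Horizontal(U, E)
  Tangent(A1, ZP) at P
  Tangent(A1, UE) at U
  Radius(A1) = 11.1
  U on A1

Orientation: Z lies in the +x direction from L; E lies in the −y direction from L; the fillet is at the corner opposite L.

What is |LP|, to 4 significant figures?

69.73

The virtual corner opposite L is at (56.40, -52.10). A1 meets ZP tangentially, so WP is at right angles to ZP and tangency of A1 to UE means the radius WU is perpendicular to UE, with radius 11.1, so the center W sits 11.1 in from both sides at W = (45.30, -41.00). That places the tangent points at P = (56.40, -41.00) on ZP and U = (45.30, -52.10) on UE. Then |LP| = |P − L| = 69.73.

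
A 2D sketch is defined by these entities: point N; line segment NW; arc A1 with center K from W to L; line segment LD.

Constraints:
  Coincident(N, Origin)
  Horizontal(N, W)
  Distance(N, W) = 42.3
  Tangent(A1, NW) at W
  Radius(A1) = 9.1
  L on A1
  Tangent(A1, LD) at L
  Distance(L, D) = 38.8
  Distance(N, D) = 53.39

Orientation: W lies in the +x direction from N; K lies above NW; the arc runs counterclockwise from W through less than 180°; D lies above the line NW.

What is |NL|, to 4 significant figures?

51.75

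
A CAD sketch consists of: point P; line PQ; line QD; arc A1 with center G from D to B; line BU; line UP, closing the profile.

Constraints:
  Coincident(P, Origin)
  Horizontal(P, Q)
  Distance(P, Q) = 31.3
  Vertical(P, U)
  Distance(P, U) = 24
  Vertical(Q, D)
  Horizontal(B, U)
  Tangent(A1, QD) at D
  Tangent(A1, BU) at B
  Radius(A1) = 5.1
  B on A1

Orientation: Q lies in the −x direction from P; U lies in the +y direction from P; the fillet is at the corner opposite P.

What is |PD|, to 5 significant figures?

36.564

P is at the origin; PQ is horizontal with |PQ| = 31.3 and Q on the −x side, so Q = (-31.300, 0.0000). P and U share the same x with |PU| = 24.0 and U on the +y side, so U = (0.0000, 24.000). The virtual corner opposite P is at (-31.300, 24.000). Since A1 is tangent to QD there, GD ⟂ QD and since A1 is tangent to BU there, GB ⟂ BU, with radius 5.1, so the center G sits 5.1 in from both sides at G = (-26.200, 18.900). That places the tangent points at D = (-31.300, 18.900) on QD and B = (-26.200, 24.000) on BU. Then |PD| = |D − P| = 36.564.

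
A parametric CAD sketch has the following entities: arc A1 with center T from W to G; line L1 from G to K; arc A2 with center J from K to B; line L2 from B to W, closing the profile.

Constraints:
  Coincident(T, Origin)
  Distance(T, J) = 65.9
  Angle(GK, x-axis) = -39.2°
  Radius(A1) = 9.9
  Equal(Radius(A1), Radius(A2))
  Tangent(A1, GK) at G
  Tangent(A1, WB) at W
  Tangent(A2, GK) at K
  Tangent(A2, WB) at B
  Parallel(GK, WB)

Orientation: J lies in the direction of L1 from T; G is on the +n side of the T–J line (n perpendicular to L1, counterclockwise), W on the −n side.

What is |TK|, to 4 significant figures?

66.64

Tangency of A1 to both parallel lines with radius 9.9 puts G and W at T ± 9.9·n: G = (6.257, 7.672), W = (-6.257, -7.672). Equal radii place K and B the same way about J: K = J + 9.9·n = (57.33, -33.98), B = J − 9.9·n = (44.81, -49.32). Then |TK| = |K − T| = 66.64.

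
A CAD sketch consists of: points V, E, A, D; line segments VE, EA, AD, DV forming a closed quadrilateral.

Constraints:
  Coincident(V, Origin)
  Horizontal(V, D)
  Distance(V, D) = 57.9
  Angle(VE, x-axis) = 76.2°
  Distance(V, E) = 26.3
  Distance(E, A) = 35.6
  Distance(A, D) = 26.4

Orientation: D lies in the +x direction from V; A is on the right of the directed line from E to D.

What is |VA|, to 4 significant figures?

31.51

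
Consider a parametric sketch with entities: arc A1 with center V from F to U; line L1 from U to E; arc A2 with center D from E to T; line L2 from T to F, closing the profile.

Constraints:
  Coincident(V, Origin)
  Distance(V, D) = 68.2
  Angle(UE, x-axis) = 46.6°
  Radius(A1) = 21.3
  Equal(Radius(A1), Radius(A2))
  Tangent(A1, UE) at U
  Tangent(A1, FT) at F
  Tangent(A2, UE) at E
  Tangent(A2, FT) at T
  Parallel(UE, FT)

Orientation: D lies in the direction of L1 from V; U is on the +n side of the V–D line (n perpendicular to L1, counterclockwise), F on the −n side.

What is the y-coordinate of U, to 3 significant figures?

14.6

The slot axis is L1's direction at 46.6°, so u = (cos 46.6°, sin 46.6°) = (0.687, 0.727) and n = (−sin 46.6°, cos 46.6°) = (-0.727, 0.687). V is at the origin and D lies 68.2 along u from V, so D = 68.2·u = (46.9, 49.6). Tangency of A1 to both parallel lines with radius 21.3 puts U and F at V ± 21.3·n: U = (-15.5, 14.6), F = (15.5, -14.6). So U.y = 14.6.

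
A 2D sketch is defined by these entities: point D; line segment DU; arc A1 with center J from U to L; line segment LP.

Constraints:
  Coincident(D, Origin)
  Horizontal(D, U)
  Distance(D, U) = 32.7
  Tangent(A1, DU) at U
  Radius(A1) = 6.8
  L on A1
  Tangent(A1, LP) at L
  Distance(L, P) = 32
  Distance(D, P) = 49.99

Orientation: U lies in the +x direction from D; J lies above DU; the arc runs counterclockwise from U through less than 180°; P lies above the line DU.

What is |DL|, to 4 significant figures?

40.19

Checks: |JL| = 6.800 ✓; ∠(JL, LP) = 90.00° ✓; |LP| = 32.00 ✓; |DP| = 49.99 ✓.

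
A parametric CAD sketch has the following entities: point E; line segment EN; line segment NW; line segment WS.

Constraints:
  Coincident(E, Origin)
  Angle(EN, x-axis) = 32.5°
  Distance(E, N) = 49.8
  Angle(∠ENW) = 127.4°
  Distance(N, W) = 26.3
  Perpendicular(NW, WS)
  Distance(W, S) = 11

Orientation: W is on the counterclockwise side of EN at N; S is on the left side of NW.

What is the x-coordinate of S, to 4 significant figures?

33.29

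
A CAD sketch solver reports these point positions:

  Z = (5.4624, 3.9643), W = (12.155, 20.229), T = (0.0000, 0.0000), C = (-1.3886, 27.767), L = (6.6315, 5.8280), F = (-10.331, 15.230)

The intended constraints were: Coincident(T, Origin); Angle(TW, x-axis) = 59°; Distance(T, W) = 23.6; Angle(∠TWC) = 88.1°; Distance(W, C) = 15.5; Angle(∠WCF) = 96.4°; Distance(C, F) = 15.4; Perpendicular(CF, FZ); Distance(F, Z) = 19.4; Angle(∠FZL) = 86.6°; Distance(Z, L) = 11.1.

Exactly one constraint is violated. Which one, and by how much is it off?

Distance(Z, L) = 11.1 — off by 8.90.

T = (0.00, 0.00) ✓; TW at 59.00° ✓; |TW| = 23.60 ✓; ∠TWC = 88.10° ✓; |WC| = 15.50 ✓; ∠WCF = 96.40° ✓; |CF| = 15.40 ✓; ∠(CF, FZ) = 90.00° ✓; |FZ| = 19.40 ✓; ∠FZL = 86.60° ✓; |ZL| = 2.200 ✗.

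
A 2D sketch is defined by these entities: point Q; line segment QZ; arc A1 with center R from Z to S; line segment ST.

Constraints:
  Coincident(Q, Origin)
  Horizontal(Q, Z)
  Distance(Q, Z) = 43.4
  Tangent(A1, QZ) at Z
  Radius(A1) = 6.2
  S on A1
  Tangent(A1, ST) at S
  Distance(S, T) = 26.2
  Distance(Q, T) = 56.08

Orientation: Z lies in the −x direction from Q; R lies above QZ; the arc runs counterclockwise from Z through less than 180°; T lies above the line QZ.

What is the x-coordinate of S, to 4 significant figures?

-37.48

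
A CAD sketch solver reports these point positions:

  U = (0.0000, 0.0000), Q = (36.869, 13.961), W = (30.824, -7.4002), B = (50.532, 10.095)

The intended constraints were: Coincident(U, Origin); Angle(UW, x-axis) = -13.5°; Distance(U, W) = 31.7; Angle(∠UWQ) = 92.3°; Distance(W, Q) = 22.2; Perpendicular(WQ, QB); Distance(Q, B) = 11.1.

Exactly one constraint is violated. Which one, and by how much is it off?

Distance(Q, B) = 11.1 — off by 3.10.

U = (0.00, 0.00) ✓; UW at -13.50° ✓; |UW| = 31.70 ✓; ∠UWQ = 92.30° ✓; |WQ| = 22.20 ✓; ∠(WQ, QB) = 90.00° ✓; |QB| = 14.20 ✗.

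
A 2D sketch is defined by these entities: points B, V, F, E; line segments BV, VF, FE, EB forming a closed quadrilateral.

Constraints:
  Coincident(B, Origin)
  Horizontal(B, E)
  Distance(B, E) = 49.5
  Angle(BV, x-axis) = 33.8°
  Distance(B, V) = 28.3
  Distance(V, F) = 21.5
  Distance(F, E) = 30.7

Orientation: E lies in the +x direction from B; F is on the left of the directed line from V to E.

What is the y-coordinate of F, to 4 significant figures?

29.27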